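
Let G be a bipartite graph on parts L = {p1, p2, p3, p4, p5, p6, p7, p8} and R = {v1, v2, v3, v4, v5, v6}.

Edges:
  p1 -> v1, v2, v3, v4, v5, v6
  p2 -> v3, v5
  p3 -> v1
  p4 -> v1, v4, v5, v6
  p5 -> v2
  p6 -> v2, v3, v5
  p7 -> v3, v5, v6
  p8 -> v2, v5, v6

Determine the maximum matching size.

6

For example, pair p1→v6, p2→v5, p3→v1, p4→v4, p5→v2, p6→v3.
The set {p1, p2, p3, p4, p5, p6, p7, p8} has only 6 neighbours ({v1, v2, v3, v4, v5, v6}), so by Hall's theorem at most 6 of the 8 left vertices can be matched.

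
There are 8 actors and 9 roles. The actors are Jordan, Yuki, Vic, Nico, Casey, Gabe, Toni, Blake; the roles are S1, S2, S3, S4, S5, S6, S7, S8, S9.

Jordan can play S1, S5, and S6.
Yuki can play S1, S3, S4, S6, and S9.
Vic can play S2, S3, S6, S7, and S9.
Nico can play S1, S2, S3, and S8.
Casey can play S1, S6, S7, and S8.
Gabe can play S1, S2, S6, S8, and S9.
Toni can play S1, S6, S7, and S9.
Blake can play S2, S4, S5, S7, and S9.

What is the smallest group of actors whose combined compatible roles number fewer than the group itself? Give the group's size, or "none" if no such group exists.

none

A matching saturating every actor exists, for instance Jordan→S5, Yuki→S6, Vic→S7, Nico→S3, Casey→S8, Gabe→S1, Toni→S9, Blake→S2.
By Hall's marriage theorem, this means |N(S)| ≥ |S| for every subset S, so no violating subset exists.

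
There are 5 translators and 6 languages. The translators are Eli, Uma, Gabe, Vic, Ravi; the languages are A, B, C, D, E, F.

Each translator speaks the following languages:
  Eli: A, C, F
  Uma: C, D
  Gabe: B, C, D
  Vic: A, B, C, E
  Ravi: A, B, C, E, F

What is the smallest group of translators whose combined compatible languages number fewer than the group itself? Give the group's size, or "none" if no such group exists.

A matching saturating every translator exists, for instance Eli→F, Uma→D, Gabe→C, Vic→B, Ravi→A.
By Hall's marriage theorem, this means |N(S)| ≥ |S| for every subset S, so no violating subset exists.

none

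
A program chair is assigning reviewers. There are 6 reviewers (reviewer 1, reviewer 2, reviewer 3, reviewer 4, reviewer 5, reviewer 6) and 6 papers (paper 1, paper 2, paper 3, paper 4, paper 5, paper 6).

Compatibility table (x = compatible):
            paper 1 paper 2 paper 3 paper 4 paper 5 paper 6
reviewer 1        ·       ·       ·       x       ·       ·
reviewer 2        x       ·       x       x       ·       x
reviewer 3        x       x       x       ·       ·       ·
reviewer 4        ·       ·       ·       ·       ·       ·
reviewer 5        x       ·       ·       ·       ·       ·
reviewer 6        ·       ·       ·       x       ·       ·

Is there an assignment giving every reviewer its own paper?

No

The set {reviewer 1, reviewer 4, reviewer 6} has only 1 neighbour ({paper 4}), so by Hall's theorem at most 4 of the 6 reviewers can be matched.
Hence no matching covers every reviewer.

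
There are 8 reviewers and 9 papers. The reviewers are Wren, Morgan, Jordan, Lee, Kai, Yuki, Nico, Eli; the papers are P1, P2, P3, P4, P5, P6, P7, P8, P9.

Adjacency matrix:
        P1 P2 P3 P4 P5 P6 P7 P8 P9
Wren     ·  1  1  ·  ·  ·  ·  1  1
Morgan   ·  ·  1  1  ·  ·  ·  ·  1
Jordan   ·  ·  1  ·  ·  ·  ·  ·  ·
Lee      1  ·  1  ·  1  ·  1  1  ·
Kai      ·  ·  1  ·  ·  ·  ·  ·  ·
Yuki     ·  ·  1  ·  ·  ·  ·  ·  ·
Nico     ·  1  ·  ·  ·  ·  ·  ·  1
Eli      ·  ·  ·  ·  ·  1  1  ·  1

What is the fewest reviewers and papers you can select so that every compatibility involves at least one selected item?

The 6 edges Wren–P8, Morgan–P4, Jordan–P3, Lee–P1, Nico–P2, Eli–P9 form a matching, so any vertex cover needs at least 6 vertices (one per matched edge).
Conversely {Wren, Morgan, Lee, Nico, Eli, P3} meets every edge and has exactly 6 vertices, so 6 is optimal.

6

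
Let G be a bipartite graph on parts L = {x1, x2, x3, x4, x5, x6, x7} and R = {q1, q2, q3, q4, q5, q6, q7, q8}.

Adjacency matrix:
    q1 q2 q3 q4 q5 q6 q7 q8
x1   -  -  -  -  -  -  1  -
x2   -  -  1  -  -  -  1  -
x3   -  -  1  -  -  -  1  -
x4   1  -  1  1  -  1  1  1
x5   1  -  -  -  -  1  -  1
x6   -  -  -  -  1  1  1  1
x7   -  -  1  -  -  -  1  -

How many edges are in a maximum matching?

A valid assignment of size 5: x1–q7, x2–q3, x4–q4, x5–q6, x6–q8.
The set {x1, x2, x3, x7} has only 2 neighbours ({q3, q7}), so by Hall's theorem at most 5 of the 7 left vertices can be matched.

5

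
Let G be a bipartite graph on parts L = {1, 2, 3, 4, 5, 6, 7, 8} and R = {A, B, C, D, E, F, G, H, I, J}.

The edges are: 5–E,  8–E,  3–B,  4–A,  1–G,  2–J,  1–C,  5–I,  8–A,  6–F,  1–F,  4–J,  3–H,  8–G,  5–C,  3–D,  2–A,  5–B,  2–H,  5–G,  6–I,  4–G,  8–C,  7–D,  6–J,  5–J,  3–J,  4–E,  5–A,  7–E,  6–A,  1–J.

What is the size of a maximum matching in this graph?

8

A valid assignment of size 8: 1–C, 2–H, 3–B, 4–J, 5–G, 6–I, 7–D, 8–E.
All 8 left vertices are matched, so no larger matching exists.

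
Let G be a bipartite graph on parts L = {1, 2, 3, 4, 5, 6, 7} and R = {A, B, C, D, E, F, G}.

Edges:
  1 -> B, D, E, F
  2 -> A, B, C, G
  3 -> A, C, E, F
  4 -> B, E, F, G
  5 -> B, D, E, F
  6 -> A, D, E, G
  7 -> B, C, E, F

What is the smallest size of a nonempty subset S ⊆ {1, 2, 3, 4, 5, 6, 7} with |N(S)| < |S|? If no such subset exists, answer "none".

none

A matching saturating every left vertex exists, for instance 1→F, 2→G, 3→C, 4→E, 5→D, 6→A, 7→B.
By Hall's marriage theorem, this means |N(S)| ≥ |S| for every subset S, so no violating subset exists.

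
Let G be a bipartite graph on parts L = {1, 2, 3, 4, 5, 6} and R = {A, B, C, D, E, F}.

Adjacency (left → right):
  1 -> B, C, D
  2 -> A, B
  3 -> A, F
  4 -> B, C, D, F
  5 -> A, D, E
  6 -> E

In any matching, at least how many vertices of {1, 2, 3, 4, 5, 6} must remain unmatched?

0

One maximum matching: 1→C, 2→A, 3→F, 4→B, 5→D, 6→E.
All 6 left vertices are matched, so no larger matching exists.
That matches 6 of the 6, leaving 0 unmatched; no matching can do better.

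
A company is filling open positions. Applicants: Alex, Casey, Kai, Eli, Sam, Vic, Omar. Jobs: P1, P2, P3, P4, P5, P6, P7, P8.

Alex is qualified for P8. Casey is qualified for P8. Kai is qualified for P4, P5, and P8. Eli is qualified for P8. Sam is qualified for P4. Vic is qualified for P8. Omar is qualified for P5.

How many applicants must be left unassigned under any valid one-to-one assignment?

For example, pair Alex–P8, Kai–P5, Sam–P4.
The set {Alex, Casey, Kai, Eli, Sam, Vic, Omar} has only 3 neighbours ({P4, P5, P8}), so by Hall's theorem at most 3 of the 7 applicants can be matched.
That matches 3 of the 7, leaving 4 unmatched; no matching can do better.

4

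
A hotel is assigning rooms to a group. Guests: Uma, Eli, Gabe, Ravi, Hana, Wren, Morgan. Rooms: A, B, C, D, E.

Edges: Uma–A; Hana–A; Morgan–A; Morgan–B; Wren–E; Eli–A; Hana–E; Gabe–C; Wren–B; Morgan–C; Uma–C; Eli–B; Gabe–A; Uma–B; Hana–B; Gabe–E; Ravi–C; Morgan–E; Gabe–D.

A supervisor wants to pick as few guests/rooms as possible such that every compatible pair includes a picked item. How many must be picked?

A maximum matching has 5 edges (e.g. Uma–B, Eli–A, Gabe–D, Ravi–C, Hana–E).
By König's theorem the minimum vertex cover has the same size. One such cover is {Gabe, A, B, C, E}.

5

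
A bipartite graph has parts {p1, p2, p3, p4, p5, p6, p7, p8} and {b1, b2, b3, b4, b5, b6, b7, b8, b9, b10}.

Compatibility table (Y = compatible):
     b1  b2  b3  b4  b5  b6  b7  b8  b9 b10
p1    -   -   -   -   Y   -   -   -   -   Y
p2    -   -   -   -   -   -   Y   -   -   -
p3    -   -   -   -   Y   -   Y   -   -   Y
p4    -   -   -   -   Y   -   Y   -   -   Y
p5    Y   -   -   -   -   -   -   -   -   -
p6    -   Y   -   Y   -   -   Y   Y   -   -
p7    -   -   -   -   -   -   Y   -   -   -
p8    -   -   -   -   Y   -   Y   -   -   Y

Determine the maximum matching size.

For example, pair p1-b10, p2-b7, p3-b5, p5-b1, p6-b8.
The set {p1, p2, p3, p4, p7, p8} has only 3 neighbours ({b10, b5, b7}), so by Hall's theorem at most 5 of the 8 left vertices can be matched.

5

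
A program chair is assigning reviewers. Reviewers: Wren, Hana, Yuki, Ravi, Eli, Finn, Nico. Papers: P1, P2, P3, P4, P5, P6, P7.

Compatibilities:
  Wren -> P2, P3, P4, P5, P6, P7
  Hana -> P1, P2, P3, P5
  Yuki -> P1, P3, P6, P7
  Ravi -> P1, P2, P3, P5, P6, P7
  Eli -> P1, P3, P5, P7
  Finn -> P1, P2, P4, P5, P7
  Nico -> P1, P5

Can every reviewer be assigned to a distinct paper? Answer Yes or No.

A valid assignment of size 7: Wren→P4, Hana→P5, Yuki→P6, Ravi→P3, Eli→P7, Finn→P2, Nico→P1.
All 7 reviewers are covered.

Yes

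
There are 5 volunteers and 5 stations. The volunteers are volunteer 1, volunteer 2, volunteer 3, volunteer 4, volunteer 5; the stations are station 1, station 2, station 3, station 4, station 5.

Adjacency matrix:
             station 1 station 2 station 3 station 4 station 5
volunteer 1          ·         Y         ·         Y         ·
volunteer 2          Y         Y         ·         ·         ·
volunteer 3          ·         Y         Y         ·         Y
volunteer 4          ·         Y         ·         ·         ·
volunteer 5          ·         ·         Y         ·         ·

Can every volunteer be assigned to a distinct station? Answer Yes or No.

A valid assignment of size 5: volunteer 1→station 4, volunteer 2→station 1, volunteer 3→station 5, volunteer 4→station 2, volunteer 5→station 3.
All 5 volunteers are covered.

Yes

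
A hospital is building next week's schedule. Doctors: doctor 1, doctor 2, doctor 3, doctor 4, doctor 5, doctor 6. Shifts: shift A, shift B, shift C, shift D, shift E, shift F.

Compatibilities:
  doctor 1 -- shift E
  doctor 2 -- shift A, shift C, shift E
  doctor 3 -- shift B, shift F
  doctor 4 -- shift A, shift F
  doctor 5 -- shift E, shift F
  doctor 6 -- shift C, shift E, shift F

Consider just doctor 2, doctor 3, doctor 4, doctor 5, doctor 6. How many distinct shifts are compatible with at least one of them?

The union of neighbours of {doctor 2, doctor 3, doctor 4, doctor 5, doctor 6} is {shift A, shift B, shift C, shift E, shift F}, which has 5 elements.
Since |N(S)| = 5 ≥ |S| = 5, Hall's condition holds for this subset.

5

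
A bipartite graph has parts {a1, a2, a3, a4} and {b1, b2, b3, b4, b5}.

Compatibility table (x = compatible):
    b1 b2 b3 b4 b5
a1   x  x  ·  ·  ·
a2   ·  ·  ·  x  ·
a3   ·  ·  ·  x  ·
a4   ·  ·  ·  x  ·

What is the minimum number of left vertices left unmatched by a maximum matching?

One maximum matching: a1–b2, a2–b4.
The set {a2, a3, a4} has only 1 neighbour ({b4}), so by Hall's theorem at most 2 of the 4 left vertices can be matched.
That matches 2 of the 4, leaving 2 unmatched; no matching can do better.

2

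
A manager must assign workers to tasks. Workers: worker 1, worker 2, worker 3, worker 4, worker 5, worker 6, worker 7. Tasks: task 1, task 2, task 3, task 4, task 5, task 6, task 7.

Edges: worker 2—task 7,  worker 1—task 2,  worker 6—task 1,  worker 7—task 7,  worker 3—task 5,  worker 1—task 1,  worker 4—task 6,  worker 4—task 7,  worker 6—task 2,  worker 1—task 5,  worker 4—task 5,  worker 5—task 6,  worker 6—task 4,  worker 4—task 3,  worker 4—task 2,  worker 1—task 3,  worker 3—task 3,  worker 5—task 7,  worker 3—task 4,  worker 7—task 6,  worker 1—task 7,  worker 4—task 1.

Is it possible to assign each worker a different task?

The set {worker 2, worker 5, worker 7} has only 2 neighbours ({task 6, task 7}), so by Hall's theorem at most 6 of the 7 workers can be matched.
Hence no matching covers every worker.

No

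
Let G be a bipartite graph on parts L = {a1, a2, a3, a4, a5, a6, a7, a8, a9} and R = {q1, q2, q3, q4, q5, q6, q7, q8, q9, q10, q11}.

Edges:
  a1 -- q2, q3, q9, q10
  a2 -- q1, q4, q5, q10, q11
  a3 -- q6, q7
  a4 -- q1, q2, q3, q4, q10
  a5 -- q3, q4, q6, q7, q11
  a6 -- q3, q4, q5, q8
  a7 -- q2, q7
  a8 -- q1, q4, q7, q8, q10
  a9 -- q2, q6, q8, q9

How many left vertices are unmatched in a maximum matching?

0

One maximum matching: a1→q10, a2→q1, a3→q6, a4→q3, a5→q11, a6→q4, a7→q2, a8→q7, a9→q8.
This saturates every left vertex, so 9 is the maximum.
That matches 9 of the 9, leaving 0 unmatched; no matching can do better.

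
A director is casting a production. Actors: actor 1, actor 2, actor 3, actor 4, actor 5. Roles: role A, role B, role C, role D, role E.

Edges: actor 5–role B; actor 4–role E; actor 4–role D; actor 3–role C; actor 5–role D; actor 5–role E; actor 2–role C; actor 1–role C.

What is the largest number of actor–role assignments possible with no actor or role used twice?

For example, pair actor 1→role C, actor 4→role E, actor 5→role D.
The set {actor 1, actor 2, actor 3} has only 1 neighbour ({role C}), so by Hall's theorem at most 3 of the 5 actors can be matched.

3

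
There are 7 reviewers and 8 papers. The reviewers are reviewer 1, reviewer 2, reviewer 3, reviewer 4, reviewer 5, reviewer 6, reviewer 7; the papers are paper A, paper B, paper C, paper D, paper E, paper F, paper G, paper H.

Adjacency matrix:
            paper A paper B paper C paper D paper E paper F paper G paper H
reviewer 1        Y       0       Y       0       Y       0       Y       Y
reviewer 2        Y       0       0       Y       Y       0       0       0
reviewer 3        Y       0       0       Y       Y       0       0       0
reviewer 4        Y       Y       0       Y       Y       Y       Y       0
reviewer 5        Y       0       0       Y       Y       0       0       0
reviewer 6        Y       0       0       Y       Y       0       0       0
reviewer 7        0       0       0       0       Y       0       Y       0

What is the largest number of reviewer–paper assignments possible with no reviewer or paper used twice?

A valid assignment of size 6: reviewer 1–paper C, reviewer 2–paper E, reviewer 3–paper A, reviewer 4–paper B, reviewer 5–paper D, reviewer 7–paper G.
The set {reviewer 2, reviewer 3, reviewer 5, reviewer 6} has only 3 neighbours ({paper A, paper D, paper E}), so by Hall's theorem at most 6 of the 7 reviewers can be matched.

6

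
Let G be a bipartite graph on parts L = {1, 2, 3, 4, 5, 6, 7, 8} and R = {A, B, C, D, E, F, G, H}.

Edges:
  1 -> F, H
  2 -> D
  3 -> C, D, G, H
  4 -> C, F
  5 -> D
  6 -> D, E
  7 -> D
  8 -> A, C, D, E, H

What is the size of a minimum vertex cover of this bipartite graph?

{1, 3, 4, 6, 8, D} is a vertex cover of size 6: every edge has an endpoint in this set.
No smaller cover exists because 1–H, 2–D, 3–G, 4–F, 6–E, 8–A is a matching of size 6, and a cover must include an endpoint of each of these disjoint edges (König's theorem).

6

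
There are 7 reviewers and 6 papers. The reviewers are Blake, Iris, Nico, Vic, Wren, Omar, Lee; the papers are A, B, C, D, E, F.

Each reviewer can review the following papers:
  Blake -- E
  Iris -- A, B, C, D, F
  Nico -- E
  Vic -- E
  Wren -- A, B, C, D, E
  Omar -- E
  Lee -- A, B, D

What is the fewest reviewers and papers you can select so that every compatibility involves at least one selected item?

{Iris, Wren, Lee, E} is a vertex cover of size 4: every edge has an endpoint in this set.
No smaller cover exists because Blake–E, Iris–A, Wren–D, Lee–B is a matching of size 4, and a cover must include an endpoint of each of these disjoint edges (König's theorem).

4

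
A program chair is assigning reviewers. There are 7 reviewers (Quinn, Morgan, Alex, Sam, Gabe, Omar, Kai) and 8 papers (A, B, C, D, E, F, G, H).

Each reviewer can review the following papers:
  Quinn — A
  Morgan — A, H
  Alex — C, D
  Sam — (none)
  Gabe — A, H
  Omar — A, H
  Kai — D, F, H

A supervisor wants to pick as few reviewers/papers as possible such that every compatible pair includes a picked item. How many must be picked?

The 4 edges Quinn–A, Morgan–H, Alex–C, Kai–F form a matching, so any vertex cover needs at least 4 vertices (one per matched edge).
Conversely {Alex, Kai, A, H} meets every edge and has exactly 4 vertices, so 4 is optimal.

4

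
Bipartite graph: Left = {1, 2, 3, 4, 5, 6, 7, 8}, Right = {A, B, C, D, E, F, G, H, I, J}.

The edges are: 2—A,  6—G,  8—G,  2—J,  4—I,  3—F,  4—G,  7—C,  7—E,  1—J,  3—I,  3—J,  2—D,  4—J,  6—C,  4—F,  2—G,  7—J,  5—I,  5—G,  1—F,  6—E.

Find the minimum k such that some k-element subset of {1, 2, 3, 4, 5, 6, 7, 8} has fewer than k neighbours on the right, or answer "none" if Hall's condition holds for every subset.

5

Take S = {1, 3, 4, 5, 8}. Its neighbourhood is {F, G, I, J}, so |N(S)| = 4 < |S| = 5.
Every subset of size less than 5 has at least as many neighbours as members, so 5 is the minimum.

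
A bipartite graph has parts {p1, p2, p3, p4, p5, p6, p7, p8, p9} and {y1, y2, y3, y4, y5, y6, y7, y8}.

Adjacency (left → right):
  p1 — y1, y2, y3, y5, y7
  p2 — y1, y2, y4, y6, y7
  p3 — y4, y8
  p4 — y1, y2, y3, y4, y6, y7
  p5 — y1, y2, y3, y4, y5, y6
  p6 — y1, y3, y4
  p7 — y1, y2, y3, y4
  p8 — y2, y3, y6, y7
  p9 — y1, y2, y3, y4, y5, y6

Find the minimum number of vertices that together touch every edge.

{p3, y1, y2, y3, y4, y5, y6, y7} is a vertex cover of size 8: every edge has an endpoint in this set.
No smaller cover exists because p1–y5, p2–y2, p3–y8, p4–y7, p5–y6, p6–y4, p7–y1, p8–y3 is a matching of size 8, and a cover must include an endpoint of each of these disjoint edges (König's theorem).

8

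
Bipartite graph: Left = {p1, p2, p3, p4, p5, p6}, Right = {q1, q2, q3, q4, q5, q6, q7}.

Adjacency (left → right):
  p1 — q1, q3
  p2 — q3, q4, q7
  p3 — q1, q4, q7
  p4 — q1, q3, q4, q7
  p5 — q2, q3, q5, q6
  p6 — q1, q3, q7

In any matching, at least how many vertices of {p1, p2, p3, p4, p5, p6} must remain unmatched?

1

For example, pair p1→q1, p2→q3, p3→q7, p4→q4, p5→q6.
The set {p1, p2, p3, p4, p6} has only 4 neighbours ({q1, q3, q4, q7}), so by Hall's theorem at most 5 of the 6 left vertices can be matched.
That matches 5 of the 6, leaving 1 unmatched; no matching can do better.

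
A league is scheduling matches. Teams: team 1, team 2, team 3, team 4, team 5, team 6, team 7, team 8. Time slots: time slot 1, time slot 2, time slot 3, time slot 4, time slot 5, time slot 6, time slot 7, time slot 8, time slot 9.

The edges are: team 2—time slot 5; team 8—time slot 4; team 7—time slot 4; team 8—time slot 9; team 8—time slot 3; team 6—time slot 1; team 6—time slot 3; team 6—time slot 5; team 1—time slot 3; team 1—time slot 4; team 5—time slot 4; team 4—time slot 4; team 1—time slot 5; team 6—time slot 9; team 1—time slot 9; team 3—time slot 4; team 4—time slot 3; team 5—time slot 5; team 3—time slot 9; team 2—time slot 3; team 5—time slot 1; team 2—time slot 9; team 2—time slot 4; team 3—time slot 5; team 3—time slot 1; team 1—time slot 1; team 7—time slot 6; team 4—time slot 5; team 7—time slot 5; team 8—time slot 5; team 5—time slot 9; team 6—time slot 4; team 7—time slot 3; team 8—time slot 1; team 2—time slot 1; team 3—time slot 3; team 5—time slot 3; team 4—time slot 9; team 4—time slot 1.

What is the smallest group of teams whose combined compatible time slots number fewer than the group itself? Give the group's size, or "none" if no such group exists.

Take S = {team 1, team 2, team 3, team 4, team 5, team 6}. Its neighbourhood is {time slot 1, time slot 3, time slot 4, time slot 5, time slot 9}, so |N(S)| = 5 < |S| = 6.
Every subset of size less than 6 has at least as many neighbours as members, so 6 is the minimum.

6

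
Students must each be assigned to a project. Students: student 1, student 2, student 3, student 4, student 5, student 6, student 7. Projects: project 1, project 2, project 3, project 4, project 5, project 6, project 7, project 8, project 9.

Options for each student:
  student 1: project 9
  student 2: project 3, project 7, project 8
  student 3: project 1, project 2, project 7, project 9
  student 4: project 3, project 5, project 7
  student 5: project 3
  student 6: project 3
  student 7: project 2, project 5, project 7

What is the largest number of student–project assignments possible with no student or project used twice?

One maximum matching: student 1→project 9, student 2→project 8, student 3→project 1, student 4→project 5, student 5→project 3, student 7→project 7.
The set {student 5, student 6} has only 1 neighbour ({project 3}), so by Hall's theorem at most 6 of the 7 students can be matched.

6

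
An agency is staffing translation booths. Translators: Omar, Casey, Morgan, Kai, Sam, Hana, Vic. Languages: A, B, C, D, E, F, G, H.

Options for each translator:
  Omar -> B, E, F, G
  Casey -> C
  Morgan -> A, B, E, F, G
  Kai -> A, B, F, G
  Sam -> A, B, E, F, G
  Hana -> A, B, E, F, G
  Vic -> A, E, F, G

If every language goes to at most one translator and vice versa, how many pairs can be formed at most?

One maximum matching: Omar–B, Casey–C, Morgan–E, Kai–F, Sam–A, Hana–G.
The set {Omar, Morgan, Kai, Sam, Hana, Vic} has only 5 neighbours ({A, B, E, F, G}), so by Hall's theorem at most 6 of the 7 translators can be matched.

6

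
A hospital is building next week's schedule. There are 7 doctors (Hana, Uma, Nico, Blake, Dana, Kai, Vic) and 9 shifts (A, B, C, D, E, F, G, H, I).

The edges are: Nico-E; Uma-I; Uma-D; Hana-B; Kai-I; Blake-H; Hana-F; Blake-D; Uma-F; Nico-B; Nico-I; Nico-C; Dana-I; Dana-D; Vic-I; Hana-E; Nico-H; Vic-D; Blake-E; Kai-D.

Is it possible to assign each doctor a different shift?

No

The set {Dana, Kai, Vic} has only 2 neighbours ({D, I}), so by Hall's theorem at most 6 of the 7 doctors can be matched.
Hence no matching covers every doctor.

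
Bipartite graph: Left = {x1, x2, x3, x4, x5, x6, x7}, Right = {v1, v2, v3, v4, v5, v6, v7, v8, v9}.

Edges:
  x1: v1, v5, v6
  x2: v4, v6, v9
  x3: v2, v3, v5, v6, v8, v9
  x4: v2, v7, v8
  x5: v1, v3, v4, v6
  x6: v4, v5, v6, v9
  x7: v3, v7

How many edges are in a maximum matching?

One maximum matching: x1→v5, x2→v4, x3→v3, x4→v2, x5→v1, x6→v6, x7→v7.
This saturates every left vertex, so 7 is the maximum.

7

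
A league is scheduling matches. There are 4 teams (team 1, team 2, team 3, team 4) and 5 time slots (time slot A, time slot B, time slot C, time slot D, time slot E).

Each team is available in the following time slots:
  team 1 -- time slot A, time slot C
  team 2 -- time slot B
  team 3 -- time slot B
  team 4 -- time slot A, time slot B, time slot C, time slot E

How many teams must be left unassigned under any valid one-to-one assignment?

One maximum matching: team 1→time slot C, team 2→time slot B, team 4→time slot A.
The set {team 2, team 3} has only 1 neighbour ({time slot B}), so by Hall's theorem at most 3 of the 4 teams can be matched.
That matches 3 of the 4, leaving 1 unmatched; no matching can do better.

1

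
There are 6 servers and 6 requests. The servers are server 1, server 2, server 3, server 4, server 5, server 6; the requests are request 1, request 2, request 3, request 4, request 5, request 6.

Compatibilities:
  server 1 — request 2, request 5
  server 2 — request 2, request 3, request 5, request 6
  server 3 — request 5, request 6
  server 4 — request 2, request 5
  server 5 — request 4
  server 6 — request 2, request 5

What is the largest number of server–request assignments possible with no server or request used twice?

5

A valid assignment of size 5: server 1-request 2, server 2-request 3, server 3-request 6, server 4-request 5, server 5-request 4.
The set {server 1, server 4, server 6} has only 2 neighbours ({request 2, request 5}), so by Hall's theorem at most 5 of the 6 servers can be matched.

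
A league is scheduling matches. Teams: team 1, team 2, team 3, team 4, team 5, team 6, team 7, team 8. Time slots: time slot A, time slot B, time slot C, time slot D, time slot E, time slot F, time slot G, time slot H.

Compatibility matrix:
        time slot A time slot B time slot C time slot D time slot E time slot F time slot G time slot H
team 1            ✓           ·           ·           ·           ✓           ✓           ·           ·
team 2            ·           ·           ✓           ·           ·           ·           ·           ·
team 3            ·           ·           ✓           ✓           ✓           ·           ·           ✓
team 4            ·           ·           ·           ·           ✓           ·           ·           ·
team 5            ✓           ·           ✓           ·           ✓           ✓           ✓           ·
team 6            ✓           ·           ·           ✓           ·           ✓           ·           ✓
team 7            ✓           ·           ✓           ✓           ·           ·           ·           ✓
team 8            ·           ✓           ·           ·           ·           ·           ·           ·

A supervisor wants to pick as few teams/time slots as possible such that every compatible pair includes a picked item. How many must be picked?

8

The 8 edges team 1–time slot A, team 2–time slot C, team 3–time slot D, team 4–time slot E, team 5–time slot G, team 6–time slot F, team 7–time slot H, team 8–time slot B form a matching, so any vertex cover needs at least 8 vertices (one per matched edge).
Conversely {team 1, team 2, team 3, team 4, team 5, team 6, team 7, team 8} meets every edge and has exactly 8 vertices, so 8 is optimal.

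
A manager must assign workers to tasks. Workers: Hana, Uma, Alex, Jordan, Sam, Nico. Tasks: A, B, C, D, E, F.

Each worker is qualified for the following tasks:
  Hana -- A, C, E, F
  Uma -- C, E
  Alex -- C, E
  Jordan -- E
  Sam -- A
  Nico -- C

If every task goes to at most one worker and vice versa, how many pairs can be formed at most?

4

A valid assignment of size 4: Hana→F, Uma→C, Alex→E, Sam→A.
The set {Uma, Alex, Jordan, Nico} has only 2 neighbours ({C, E}), so by Hall's theorem at most 4 of the 6 workers can be matched.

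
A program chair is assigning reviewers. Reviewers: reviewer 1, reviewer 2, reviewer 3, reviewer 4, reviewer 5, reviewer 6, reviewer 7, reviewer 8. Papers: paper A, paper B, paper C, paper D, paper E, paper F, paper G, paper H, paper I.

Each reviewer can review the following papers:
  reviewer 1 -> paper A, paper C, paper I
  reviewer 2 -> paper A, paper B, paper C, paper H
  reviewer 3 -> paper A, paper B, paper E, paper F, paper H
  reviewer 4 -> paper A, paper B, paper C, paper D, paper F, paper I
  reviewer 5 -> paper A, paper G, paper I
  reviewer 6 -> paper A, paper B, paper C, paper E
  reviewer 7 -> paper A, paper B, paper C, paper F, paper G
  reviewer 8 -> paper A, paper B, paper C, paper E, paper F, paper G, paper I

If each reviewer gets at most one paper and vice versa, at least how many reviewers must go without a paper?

0

A valid assignment of size 8: reviewer 1–paper C, reviewer 2–paper H, reviewer 3–paper F, reviewer 4–paper B, reviewer 5–paper A, reviewer 6–paper E, reviewer 7–paper G, reviewer 8–paper I.
All 8 reviewers are matched, so no larger matching exists.
That matches 8 of the 8, leaving 0 unmatched; no matching can do better.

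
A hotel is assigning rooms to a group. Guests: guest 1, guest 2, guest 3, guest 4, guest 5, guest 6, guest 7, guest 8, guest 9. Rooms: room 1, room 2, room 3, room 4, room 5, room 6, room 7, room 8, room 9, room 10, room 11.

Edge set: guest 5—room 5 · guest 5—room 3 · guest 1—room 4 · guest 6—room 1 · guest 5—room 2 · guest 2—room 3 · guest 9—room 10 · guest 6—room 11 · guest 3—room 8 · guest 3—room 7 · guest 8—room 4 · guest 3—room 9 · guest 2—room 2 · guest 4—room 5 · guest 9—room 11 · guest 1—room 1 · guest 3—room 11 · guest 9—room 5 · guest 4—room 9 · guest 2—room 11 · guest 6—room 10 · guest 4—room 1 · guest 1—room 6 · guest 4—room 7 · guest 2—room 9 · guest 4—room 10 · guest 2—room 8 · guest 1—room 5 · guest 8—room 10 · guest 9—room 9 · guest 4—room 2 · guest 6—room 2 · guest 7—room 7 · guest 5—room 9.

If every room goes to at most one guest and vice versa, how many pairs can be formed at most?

One maximum matching: guest 1-room 6, guest 2-room 8, guest 3-room 9, guest 4-room 5, guest 5-room 3, guest 6-room 10, guest 7-room 7, guest 8-room 4, guest 9-room 11.
All 9 guests are matched, so no larger matching exists.

9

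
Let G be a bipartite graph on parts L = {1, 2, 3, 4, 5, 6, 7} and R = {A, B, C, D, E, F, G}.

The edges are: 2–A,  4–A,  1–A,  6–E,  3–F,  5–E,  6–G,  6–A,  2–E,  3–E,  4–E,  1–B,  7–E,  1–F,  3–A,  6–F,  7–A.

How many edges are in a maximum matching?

One maximum matching: 1→B, 2→A, 3→F, 4→E, 6→G.
The set {2, 4, 5, 7} has only 2 neighbours ({A, E}), so by Hall's theorem at most 5 of the 7 left vertices can be matched.

5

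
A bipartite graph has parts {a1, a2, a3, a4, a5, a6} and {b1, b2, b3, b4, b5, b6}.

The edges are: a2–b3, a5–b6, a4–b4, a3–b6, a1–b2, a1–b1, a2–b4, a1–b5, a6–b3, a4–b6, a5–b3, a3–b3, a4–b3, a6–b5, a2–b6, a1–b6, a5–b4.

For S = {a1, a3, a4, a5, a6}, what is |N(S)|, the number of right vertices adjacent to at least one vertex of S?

The union of neighbours of {a1, a3, a4, a5, a6} is {b1, b2, b3, b4, b5, b6}, which has 6 elements.
Since |N(S)| = 6 ≥ |S| = 5, Hall's condition holds for this subset.

6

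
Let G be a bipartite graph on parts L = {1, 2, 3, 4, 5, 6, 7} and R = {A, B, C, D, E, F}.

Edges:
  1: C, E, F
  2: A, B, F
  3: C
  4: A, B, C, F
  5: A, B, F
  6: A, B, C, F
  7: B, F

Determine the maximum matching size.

A valid assignment of size 5: 1→E, 2→A, 3→C, 4→F, 5→B.
The set {2, 3, 4, 5, 6, 7} has only 4 neighbours ({A, B, C, F}), so by Hall's theorem at most 5 of the 7 left vertices can be matched.

5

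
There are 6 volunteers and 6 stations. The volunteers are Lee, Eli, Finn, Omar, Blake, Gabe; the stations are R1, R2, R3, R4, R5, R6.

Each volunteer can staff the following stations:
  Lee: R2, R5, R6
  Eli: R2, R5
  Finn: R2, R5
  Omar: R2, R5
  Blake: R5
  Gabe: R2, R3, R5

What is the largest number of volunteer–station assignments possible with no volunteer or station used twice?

4

A valid assignment of size 4: Lee→R6, Eli→R2, Finn→R5, Gabe→R3.
The set {Eli, Finn, Omar, Blake} has only 2 neighbours ({R2, R5}), so by Hall's theorem at most 4 of the 6 volunteers can be matched.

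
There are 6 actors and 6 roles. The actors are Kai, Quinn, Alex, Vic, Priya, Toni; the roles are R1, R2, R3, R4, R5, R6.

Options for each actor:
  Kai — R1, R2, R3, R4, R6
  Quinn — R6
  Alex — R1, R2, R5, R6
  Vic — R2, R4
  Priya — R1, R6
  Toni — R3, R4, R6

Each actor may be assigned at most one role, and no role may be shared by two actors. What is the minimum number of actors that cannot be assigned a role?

One maximum matching: Kai-R3, Quinn-R6, Alex-R5, Vic-R2, Priya-R1, Toni-R4.
All 6 actors are matched, so no larger matching exists.
That matches 6 of the 6, leaving 0 unmatched; no matching can do better.

0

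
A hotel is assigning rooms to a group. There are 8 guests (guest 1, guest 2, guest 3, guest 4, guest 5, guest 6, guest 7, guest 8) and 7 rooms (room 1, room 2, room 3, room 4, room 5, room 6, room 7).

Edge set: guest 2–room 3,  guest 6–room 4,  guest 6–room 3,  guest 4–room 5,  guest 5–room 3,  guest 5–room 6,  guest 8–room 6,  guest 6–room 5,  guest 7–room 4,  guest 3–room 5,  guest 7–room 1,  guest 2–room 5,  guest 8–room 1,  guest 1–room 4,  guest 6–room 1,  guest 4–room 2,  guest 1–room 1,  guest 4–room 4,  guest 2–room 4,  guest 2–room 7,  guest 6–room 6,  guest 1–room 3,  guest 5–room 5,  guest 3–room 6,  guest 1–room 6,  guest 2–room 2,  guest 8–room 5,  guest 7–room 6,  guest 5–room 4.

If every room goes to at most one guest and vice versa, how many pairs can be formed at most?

One maximum matching: guest 1-room 1, guest 2-room 7, guest 3-room 6, guest 4-room 2, guest 5-room 3, guest 6-room 5, guest 7-room 4.
The set {guest 1, guest 3, guest 5, guest 6, guest 7, guest 8} has only 5 neighbours ({room 1, room 3, room 4, room 5, room 6}), so by Hall's theorem at most 7 of the 8 guests can be matched.

7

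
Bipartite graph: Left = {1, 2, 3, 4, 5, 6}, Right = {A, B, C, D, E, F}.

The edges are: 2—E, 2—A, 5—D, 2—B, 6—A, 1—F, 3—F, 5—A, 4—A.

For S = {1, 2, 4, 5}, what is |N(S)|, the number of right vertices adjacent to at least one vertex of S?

The union of neighbours of {1, 2, 4, 5} is {A, B, D, E, F}, which has 5 elements.
Since |N(S)| = 5 ≥ |S| = 4, Hall's condition holds for this subset.

5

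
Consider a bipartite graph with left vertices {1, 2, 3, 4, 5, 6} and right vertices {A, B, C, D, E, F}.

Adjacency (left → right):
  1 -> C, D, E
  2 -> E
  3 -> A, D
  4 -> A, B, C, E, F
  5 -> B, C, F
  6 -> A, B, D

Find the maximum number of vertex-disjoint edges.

One maximum matching: 1-C, 2-E, 3-D, 4-A, 5-F, 6-B.
All 6 left vertices are matched, so no larger matching exists.

6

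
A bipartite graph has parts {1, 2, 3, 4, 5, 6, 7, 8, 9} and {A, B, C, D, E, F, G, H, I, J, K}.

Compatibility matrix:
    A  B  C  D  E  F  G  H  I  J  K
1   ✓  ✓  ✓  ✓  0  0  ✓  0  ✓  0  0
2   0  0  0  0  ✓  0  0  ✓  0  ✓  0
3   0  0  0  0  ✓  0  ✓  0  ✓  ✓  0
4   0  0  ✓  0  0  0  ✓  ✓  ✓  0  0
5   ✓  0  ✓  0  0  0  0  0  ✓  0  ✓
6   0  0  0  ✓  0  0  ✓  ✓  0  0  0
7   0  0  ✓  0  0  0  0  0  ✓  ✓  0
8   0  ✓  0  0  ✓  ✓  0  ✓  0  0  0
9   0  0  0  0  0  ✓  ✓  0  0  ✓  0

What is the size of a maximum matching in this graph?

9

For example, pair 1-A, 2-H, 3-E, 4-G, 5-I, 6-D, 7-C, 8-B, 9-J.
All 9 left vertices are matched, so no larger matching exists.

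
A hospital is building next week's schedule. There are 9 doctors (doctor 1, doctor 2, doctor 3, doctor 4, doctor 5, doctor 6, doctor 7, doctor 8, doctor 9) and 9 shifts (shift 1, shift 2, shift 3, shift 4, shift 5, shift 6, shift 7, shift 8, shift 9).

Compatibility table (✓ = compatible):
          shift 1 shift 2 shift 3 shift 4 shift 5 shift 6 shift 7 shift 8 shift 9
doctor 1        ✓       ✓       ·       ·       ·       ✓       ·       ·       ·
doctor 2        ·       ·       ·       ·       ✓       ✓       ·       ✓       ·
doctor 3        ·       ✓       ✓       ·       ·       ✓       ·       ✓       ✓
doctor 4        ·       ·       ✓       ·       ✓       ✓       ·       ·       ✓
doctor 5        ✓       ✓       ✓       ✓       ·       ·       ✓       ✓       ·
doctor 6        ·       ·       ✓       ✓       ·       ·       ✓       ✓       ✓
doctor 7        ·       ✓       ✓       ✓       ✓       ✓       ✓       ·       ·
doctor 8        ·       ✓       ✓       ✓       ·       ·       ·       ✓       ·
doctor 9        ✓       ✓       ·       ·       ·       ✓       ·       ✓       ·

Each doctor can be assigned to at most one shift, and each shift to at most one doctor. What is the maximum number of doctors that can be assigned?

One maximum matching: doctor 1→shift 1, doctor 2→shift 8, doctor 3→shift 6, doctor 4→shift 5, doctor 5→shift 7, doctor 6→shift 9, doctor 7→shift 4, doctor 8→shift 3, doctor 9→shift 2.
This saturates every doctor, so 9 is the maximum.

9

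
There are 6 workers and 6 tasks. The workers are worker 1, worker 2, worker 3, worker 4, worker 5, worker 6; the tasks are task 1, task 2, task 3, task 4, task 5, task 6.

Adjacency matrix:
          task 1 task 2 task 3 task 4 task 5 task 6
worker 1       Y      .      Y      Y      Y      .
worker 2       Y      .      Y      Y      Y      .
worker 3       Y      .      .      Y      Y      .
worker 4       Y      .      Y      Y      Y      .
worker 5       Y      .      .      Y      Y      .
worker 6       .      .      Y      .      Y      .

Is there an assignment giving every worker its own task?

No

The set {worker 1, worker 2, worker 3, worker 4, worker 5, worker 6} has only 4 neighbours ({task 1, task 3, task 4, task 5}), so by Hall's theorem at most 4 of the 6 workers can be matched.
Hence no matching covers every worker.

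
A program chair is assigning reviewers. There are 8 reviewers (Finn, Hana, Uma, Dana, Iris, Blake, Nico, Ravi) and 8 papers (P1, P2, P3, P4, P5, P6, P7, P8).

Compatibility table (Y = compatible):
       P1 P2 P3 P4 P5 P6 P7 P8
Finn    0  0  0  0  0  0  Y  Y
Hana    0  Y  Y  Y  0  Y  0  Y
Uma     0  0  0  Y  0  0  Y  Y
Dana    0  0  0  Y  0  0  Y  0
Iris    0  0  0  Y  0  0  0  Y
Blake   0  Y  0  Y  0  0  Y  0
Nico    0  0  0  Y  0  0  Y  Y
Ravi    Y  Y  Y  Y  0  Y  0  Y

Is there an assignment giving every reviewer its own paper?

The set {Finn, Uma, Dana, Iris, Nico} has only 3 neighbours ({P4, P7, P8}), so by Hall's theorem at most 6 of the 8 reviewers can be matched.
Hence no matching covers every reviewer.

No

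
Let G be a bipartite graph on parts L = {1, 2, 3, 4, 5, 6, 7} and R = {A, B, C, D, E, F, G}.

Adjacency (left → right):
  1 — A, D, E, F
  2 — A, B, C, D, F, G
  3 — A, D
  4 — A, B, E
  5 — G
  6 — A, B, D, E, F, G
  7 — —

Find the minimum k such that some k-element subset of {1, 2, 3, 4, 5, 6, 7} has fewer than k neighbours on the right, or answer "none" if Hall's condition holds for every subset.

1

Take S = {7}. Its neighbourhood is {}, so |N(S)| = 0 < |S| = 1.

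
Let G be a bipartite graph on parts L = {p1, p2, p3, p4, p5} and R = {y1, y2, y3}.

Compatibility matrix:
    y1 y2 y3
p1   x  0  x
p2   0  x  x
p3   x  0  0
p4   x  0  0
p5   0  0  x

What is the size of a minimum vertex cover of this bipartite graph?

3

The 3 edges p1–y3, p2–y2, p3–y1 form a matching, so any vertex cover needs at least 3 vertices (one per matched edge).
Conversely {p2, y1, y3} meets every edge and has exactly 3 vertices, so 3 is optimal.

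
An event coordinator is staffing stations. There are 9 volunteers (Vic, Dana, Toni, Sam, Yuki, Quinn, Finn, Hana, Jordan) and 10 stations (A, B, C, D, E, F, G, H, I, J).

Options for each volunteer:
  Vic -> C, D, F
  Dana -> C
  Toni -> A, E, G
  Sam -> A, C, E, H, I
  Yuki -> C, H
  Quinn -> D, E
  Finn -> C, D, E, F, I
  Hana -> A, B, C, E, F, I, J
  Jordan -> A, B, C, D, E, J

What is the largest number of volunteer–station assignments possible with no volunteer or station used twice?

A valid assignment of size 9: Vic-F, Dana-C, Toni-G, Sam-E, Yuki-H, Quinn-D, Finn-I, Hana-A, Jordan-J.
This saturates every volunteer, so 9 is the maximum.

9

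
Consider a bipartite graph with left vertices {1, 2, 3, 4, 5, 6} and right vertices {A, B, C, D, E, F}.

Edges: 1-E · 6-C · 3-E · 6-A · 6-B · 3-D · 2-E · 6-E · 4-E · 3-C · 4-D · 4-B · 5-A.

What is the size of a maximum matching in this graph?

5

One maximum matching: 1–E, 3–C, 4–D, 5–A, 6–B.
The set {1, 2} has only 1 neighbour ({E}), so by Hall's theorem at most 5 of the 6 left vertices can be matched.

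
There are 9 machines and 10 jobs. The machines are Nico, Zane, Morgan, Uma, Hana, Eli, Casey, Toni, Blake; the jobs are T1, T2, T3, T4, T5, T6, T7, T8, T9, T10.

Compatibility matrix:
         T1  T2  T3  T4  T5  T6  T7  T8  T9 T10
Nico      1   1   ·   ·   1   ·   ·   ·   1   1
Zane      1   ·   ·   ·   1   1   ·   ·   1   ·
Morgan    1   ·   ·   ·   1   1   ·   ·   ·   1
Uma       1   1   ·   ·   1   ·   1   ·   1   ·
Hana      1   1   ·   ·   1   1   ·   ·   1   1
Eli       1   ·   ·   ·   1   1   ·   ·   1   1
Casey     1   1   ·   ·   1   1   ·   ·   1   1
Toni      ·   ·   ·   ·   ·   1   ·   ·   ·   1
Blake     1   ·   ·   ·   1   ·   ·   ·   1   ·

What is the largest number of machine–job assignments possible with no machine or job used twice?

For example, pair Nico→T2, Zane→T9, Morgan→T1, Uma→T7, Hana→T6, Eli→T5, Casey→T10.
The set {Nico, Zane, Morgan, Hana, Eli, Casey, Toni, Blake} has only 6 neighbours ({T1, T10, T2, T5, T6, T9}), so by Hall's theorem at most 7 of the 9 machines can be matched.

7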